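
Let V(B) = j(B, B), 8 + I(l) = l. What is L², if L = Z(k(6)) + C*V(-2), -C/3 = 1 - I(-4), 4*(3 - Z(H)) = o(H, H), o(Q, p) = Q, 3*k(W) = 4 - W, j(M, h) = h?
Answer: 237169/36 ≈ 6588.0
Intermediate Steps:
I(l) = -8 + l
k(W) = 4/3 - W/3 (k(W) = (4 - W)/3 = 4/3 - W/3)
Z(H) = 3 - H/4
V(B) = B
C = -39 (C = -3*(1 - (-8 - 4)) = -3*(1 - 1*(-12)) = -3*(1 + 12) = -3*13 = -39)
L = 487/6 (L = (3 - (4/3 - ⅓*6)/4) - 39*(-2) = (3 - (4/3 - 2)/4) + 78 = (3 - ¼*(-⅔)) + 78 = (3 + ⅙) + 78 = 19/6 + 78 = 487/6 ≈ 81.167)
L² = (487/6)² = 237169/36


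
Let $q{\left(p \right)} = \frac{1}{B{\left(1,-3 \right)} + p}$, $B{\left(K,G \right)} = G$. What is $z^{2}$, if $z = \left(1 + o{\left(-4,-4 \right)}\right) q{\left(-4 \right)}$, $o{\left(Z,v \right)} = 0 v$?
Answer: $\frac{1}{49} \approx 0.020408$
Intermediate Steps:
$o{\left(Z,v \right)} = 0$
$q{\left(p \right)} = \frac{1}{-3 + p}$
$z = - \frac{1}{7}$ ($z = \frac{1 + 0}{-3 - 4} = 1 \frac{1}{-7} = 1 \left(- \frac{1}{7}\right) = - \frac{1}{7} \approx -0.14286$)
$z^{2} = \left(- \frac{1}{7}\right)^{2} = \frac{1}{49}$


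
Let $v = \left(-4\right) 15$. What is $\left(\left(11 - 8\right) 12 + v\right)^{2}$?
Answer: $576$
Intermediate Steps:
$v = -60$
$\left(\left(11 - 8\right) 12 + v\right)^{2} = \left(\left(11 - 8\right) 12 - 60\right)^{2} = \left(3 \cdot 12 - 60\right)^{2} = \left(36 - 60\right)^{2} = \left(-24\right)^{2} = 576$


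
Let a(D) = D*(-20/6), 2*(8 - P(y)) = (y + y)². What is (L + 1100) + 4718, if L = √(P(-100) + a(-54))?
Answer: 5818 + 2*I*√4953 ≈ 5818.0 + 140.76*I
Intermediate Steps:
P(y) = 8 - 2*y² (P(y) = 8 - (y + y)²/2 = 8 - 4*y²/2 = 8 - 2*y²)
a(D) = -10*D/3 (a(D) = D*(-20*⅙) = D*(-10/3) = -10*D/3)
L = 2*I*√4953 (L = √((8 - 2*(-100)²) - 10/3*(-54)) = √((8 - 2*10000) + 180) = √((8 - 20000) + 180) = √(-19992 + 180) = √(-19812) = 2*I*√4953 ≈ 140.76*I)
(L + 1100) + 4718 = (2*I*√4953 + 1100) + 4718 = (1100 + 2*I*√4953) + 4718 = 5818 + 2*I*√4953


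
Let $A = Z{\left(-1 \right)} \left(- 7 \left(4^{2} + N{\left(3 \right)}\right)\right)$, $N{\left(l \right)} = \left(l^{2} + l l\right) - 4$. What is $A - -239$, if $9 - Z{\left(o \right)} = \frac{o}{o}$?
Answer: $-1441$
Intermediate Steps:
$N{\left(l \right)} = -4 + 2 l^{2}$ ($N{\left(l \right)} = \left(l^{2} + l^{2}\right) - 4 = 2 l^{2} - 4 = -4 + 2 l^{2}$)
$Z{\left(o \right)} = 8$ ($Z{\left(o \right)} = 9 - \frac{o}{o} = 9 - 1 = 8$)
$A = -1680$ ($A = 8 \left(- 7 \left(4^{2} - \left(4 - 2 \cdot 3^{2}\right)\right)\right) = 8 \left(- 7 \left(16 + \left(-4 + 2 \cdot 9\right)\right)\right) = 8 \left(- 7 \left(16 + \left(-4 + 18\right)\right)\right) = 8 \left(- 7 \left(16 + 14\right)\right) = 8 \left(\left(-7\right) 30\right) = 8 \left(-210\right) = -1680$)
$A - -239 = -1680 - -239 = -1680 + 239 = -1441$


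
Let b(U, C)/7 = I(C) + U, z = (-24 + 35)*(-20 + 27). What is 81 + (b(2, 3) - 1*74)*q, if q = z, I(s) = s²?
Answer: 312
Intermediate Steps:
z = 77 (z = 11*7 = 77)
b(U, C) = 7*U + 7*C² (b(U, C) = 7*(C² + U) = 7*(U + C²) = 7*U + 7*C²)
q = 77
81 + (b(2, 3) - 1*74)*q = 81 + ((7*2 + 7*3²) - 1*74)*77 = 81 + ((14 + 7*9) - 74)*77 = 81 + ((14 + 63) - 74)*77 = 81 + (77 - 74)*77 = 81 + 3*77 = 81 + 231 = 312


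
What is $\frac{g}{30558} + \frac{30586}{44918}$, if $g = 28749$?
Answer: $\frac{370999095}{228767374} \approx 1.6217$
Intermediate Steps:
$\frac{g}{30558} + \frac{30586}{44918} = \frac{28749}{30558} + \frac{30586}{44918} = 28749 \cdot \frac{1}{30558} + 30586 \cdot \frac{1}{44918} = \frac{9583}{10186} + \frac{15293}{22459} = \frac{370999095}{228767374}$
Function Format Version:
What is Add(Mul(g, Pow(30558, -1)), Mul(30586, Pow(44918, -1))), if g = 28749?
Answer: Rational(370999095, 228767374) ≈ 1.6217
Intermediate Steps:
Add(Mul(g, Pow(30558, -1)), Mul(30586, Pow(44918, -1))) = Add(Mul(28749, Pow(30558, -1)), Mul(30586, Pow(44918, -1))) = Add(Mul(28749, Rational(1, 30558)), Mul(30586, Rational(1, 44918))) = Add(Rational(9583, 10186), Rational(15293, 22459)) = Rational(370999095, 228767374)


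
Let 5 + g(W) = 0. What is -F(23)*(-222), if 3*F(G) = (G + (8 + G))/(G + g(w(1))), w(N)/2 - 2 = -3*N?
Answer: 222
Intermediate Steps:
w(N) = 4 - 6*N (w(N) = 4 + 2*(-3*N) = 4 - 6*N)
g(W) = -5 (g(W) = -5 + 0 = -5)
F(G) = (8 + 2*G)/(3*(-5 + G)) (F(G) = ((G + (8 + G))/(G - 5))/3 = ((8 + 2*G)/(-5 + G))/3 = (8 + 2*G)/(3*(-5 + G)))
-F(23)*(-222) = -2*(4 + 23)/(3*(-5 + 23))*(-222) = -2*27/(3*18)*(-222) = -1*1*(-222) = -1*(-222) = 222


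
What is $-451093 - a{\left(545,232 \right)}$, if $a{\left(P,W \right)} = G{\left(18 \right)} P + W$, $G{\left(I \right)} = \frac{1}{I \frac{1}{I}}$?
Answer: $-451870$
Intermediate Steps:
$G{\left(I \right)} = 1$ ($G{\left(I \right)} = 1^{-1} = 1$)
$a{\left(P,W \right)} = P + W$ ($a{\left(P,W \right)} = 1 P + W = P + W$)
$-451093 - a{\left(545,232 \right)} = -451093 - \left(545 + 232\right) = -451093 - 777 = -451870$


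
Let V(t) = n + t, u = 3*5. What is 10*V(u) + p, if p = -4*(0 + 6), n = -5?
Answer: 76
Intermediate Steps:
u = 15
V(t) = -5 + t
p = -24 (p = -4*6 = -24)
10*V(u) + p = 10*(-5 + 15) - 24 = 10*10 - 24 = 100 - 24 = 76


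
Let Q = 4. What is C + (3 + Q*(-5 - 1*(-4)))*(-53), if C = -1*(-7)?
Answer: 60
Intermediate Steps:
C = 7
C + (3 + Q*(-5 - 1*(-4)))*(-53) = 7 + (3 + 4*(-5 - 1*(-4)))*(-53) = 7 + (3 + 4*(-5 + 4))*(-53) = 7 + (3 + 4*(-1))*(-53) = 7 + (3 - 4)*(-53) = 7 - 1*(-53) = 7 + 53 = 60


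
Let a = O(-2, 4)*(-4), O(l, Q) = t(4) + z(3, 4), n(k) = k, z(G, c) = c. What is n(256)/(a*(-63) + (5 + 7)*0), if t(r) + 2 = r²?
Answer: 32/567 ≈ 0.056437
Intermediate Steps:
t(r) = -2 + r²
O(l, Q) = 18 (O(l, Q) = (-2 + 4²) + 4 = (-2 + 16) + 4 = 14 + 4 = 18)
a = -72 (a = 18*(-4) = -72)
n(256)/(a*(-63) + (5 + 7)*0) = 256/(-72*(-63) + (5 + 7)*0) = 256/(4536 + 12*0) = 256/(4536 + 0) = 256/4536 = 256*(1/4536) = 32/567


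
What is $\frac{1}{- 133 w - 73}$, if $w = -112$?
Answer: $\frac{1}{14823} \approx 6.7463 \cdot 10^{-5}$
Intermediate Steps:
$\frac{1}{- 133 w - 73} = \frac{1}{\left(-133\right) \left(-112\right) - 73} = \frac{1}{14896 - 73} = \frac{1}{14823}$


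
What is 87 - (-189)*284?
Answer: 53763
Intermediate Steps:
87 - (-189)*284 = 87 - 189*(-284) = 87 + 53676 = 53763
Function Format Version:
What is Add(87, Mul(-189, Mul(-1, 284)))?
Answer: 53763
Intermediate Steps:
Add(87, Mul(-189, Mul(-1, 284))) = Add(87, Mul(-189, -284)) = Add(87, 53676) = 53763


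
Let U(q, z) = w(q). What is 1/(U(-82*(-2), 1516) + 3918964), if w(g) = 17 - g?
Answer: 1/3918817 ≈ 2.5518e-7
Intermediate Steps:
U(q, z) = 17 - q
1/(U(-82*(-2), 1516) + 3918964) = 1/((17 - (-82)*(-2)) + 3918964) = 1/((17 - 1*164) + 3918964) = 1/((17 - 164) + 3918964) = 1/(-147 + 3918964) = 1/3918817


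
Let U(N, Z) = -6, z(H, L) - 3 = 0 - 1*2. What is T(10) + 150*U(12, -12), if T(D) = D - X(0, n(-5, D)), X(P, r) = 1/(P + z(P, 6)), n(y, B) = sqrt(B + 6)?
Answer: -891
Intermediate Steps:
z(H, L) = 1 (z(H, L) = 3 + (0 - 1*2) = 3 + (0 - 2) = 3 - 2 = 1)
n(y, B) = sqrt(6 + B)
X(P, r) = 1/(1 + P) (X(P, r) = 1/(P + 1) = 1/(1 + P))
T(D) = -1 + D (T(D) = D - 1/(1 + 0) = D - 1/1 = D - 1*1 = D - 1 = -1 + D)
T(10) + 150*U(12, -12) = (-1 + 10) + 150*(-6) = 9 - 900 = -891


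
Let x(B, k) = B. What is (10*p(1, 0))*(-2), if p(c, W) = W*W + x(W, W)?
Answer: 0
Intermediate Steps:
p(c, W) = W + W² (p(c, W) = W*W + W = W² + W = W + W²)
(10*p(1, 0))*(-2) = (10*(0*(1 + 0)))*(-2) = (10*(0*1))*(-2) = (10*0)*(-2) = 0*(-2) = 0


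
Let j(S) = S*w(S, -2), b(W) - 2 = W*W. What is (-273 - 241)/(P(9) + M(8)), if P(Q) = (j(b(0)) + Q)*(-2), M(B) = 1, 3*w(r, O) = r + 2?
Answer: 1542/67 ≈ 23.015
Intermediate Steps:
w(r, O) = ⅔ + r/3 (w(r, O) = (r + 2)/3 = (2 + r)/3 = ⅔ + r/3)
b(W) = 2 + W² (b(W) = 2 + W*W = 2 + W²)
j(S) = S*(⅔ + S/3)
P(Q) = -16/3 - 2*Q (P(Q) = ((2 + 0²)*(2 + (2 + 0²))/3 + Q)*(-2) = ((2 + 0)*(2 + (2 + 0))/3 + Q)*(-2) = ((⅓)*2*(2 + 2) + Q)*(-2) = ((⅓)*2*4 + Q)*(-2) = (8/3 + Q)*(-2) = -16/3 - 2*Q)
(-273 - 241)/(P(9) + M(8)) = (-273 - 241)/((-16/3 - 2*9) + 1) = -514/((-16/3 - 18) + 1) = -514/(-70/3 + 1) = -514/(-67/3) = -514*(-3/67) = 1542/67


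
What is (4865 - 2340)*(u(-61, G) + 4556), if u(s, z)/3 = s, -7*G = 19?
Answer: 11041825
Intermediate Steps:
G = -19/7 (G = -1/7*19 = -19/7 ≈ -2.7143)
u(s, z) = 3*s
(4865 - 2340)*(u(-61, G) + 4556) = (4865 - 2340)*(3*(-61) + 4556) = 2525*(-183 + 4556) = 2525*4373 = 11041825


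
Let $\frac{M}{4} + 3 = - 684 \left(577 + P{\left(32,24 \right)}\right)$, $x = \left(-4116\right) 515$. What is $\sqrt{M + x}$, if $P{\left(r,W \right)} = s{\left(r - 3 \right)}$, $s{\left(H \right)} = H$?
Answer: $6 i \sqrt{104938} \approx 1943.6 i$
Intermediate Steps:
$P{\left(r,W \right)} = -3 + r$ ($P{\left(r,W \right)} = r - 3 = -3 + r$)
$x = -2119740$
$M = -1658028$ ($M = -12 + 4 \left(- 684 \left(577 + \left(-3 + 32\right)\right)\right) = -12 + 4 \left(- 684 \left(577 + 29\right)\right) = -12 + 4 \left(\left(-684\right) 606\right) = -12 + 4 \left(-414504\right) = -12 - 1658016 = -1658028$)
$\sqrt{M + x} = \sqrt{-1658028 - 2119740} = \sqrt{-3777768} = 6 i \sqrt{104938}$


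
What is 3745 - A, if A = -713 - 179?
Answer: 4637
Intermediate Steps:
A = -892
3745 - A = 3745 - 1*(-892) = 3745 + 892 = 4637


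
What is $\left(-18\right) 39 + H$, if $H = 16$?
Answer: $-686$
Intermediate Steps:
$\left(-18\right) 39 + H = \left(-18\right) 39 + 16 = -702 + 16 = -686$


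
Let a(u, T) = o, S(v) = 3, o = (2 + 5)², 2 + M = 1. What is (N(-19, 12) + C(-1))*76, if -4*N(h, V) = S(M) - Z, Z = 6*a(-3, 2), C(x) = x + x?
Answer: 5377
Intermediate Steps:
M = -1 (M = -2 + 1 = -1)
o = 49 (o = 7² = 49)
C(x) = 2*x
a(u, T) = 49
Z = 294 (Z = 6*49 = 294)
N(h, V) = 291/4 (N(h, V) = -(3 - 1*294)/4 = -(3 - 294)/4 = -¼*(-291) = 291/4)
(N(-19, 12) + C(-1))*76 = (291/4 + 2*(-1))*76 = (291/4 - 2)*76 = (283/4)*76 = 5377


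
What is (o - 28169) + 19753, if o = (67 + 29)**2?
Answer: 800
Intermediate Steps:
o = 9216 (o = 96**2 = 9216)
(o - 28169) + 19753 = (9216 - 28169) + 19753 = -18953 + 19753 = 800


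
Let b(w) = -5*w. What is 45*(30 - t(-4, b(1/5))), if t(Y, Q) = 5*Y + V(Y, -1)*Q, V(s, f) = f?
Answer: 2205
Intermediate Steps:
t(Y, Q) = -Q + 5*Y (t(Y, Q) = 5*Y - Q = -Q + 5*Y)
45*(30 - t(-4, b(1/5))) = 45*(30 - (-(-5)/5 + 5*(-4))) = 45*(30 - (-(-5)/5 - 20)) = 45*(30 - (-1*(-1) - 20)) = 45*(30 - (1 - 20)) = 45*(30 - 1*(-19)) = 45*(30 + 19) = 45*49 = 2205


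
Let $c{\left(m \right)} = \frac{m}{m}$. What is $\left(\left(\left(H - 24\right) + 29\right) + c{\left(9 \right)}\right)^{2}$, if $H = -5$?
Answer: $1$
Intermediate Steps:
$c{\left(m \right)} = 1$
$\left(\left(\left(H - 24\right) + 29\right) + c{\left(9 \right)}\right)^{2} = \left(\left(\left(-5 - 24\right) + 29\right) + 1\right)^{2} = \left(\left(-29 + 29\right) + 1\right)^{2} = \left(0 + 1\right)^{2} = 1^{2} = 1$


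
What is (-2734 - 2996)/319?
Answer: -5730/319 ≈ -17.962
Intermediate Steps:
(-2734 - 2996)/319 = -5730*1/319 = -5730/319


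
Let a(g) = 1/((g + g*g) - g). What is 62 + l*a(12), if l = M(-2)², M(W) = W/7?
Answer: 109369/1764 ≈ 62.001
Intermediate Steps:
M(W) = W/7 (M(W) = W*(⅐) = W/7)
l = 4/49 (l = ((⅐)*(-2))² = (-2/7)² = 4/49 ≈ 0.081633)
a(g) = g⁻² (a(g) = 1/((g + g²) - g) = 1/(g²) = g⁻²)
62 + l*a(12) = 62 + (4/49)/12² = 62 + (4/49)*(1/144) = 62 + 1/1764 = 109369/1764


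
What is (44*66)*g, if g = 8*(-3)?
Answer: -69696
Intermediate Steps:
g = -24
(44*66)*g = (44*66)*(-24) = 2904*(-24) = -69696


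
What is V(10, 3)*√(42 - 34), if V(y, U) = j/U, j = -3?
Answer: -2*√2 ≈ -2.8284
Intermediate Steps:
V(y, U) = -3/U
V(10, 3)*√(42 - 34) = (-3/3)*√(42 - 34) = (-3*⅓)*√8 = -2*√2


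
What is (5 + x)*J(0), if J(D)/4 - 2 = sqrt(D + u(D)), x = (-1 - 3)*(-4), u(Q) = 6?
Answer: 168 + 84*sqrt(6) ≈ 373.76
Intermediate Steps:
x = 16 (x = -4*(-4) = 16)
J(D) = 8 + 4*sqrt(6 + D) (J(D) = 8 + 4*sqrt(D + 6) = 8 + 4*sqrt(6 + D))
(5 + x)*J(0) = (5 + 16)*(8 + 4*sqrt(6 + 0)) = 21*(8 + 4*sqrt(6)) = 168 + 84*sqrt(6)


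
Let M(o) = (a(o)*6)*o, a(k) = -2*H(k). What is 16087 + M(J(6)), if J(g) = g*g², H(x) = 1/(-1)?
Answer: 18679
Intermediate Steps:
H(x) = -1
a(k) = 2 (a(k) = -2*(-1) = 2)
J(g) = g³
M(o) = 12*o (M(o) = (2*6)*o = 12*o)
16087 + M(J(6)) = 16087 + 12*6³ = 16087 + 12*216 = 16087 + 2592 = 18679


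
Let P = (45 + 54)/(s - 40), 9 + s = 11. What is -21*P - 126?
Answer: -2709/38 ≈ -71.289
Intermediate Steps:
s = 2 (s = -9 + 11 = 2)
P = -99/38 (P = (45 + 54)/(2 - 40) = 99/(-38) = 99*(-1/38) = -99/38 ≈ -2.6053)
-21*P - 126 = -21*(-99/38) - 126 = 2079/38 - 126 = -2709/38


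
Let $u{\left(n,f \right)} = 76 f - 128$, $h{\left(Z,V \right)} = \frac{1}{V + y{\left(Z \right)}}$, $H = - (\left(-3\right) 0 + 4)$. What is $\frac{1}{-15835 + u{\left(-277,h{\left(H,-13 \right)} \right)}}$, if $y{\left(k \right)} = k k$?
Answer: $- \frac{3}{47813} \approx -6.2744 \cdot 10^{-5}$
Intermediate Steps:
$y{\left(k \right)} = k^{2}$
$H = -4$ ($H = - (0 + 4) = \left(-1\right) 4 = -4$)
$h{\left(Z,V \right)} = \frac{1}{V + Z^{2}}$
$u{\left(n,f \right)} = -128 + 76 f$
$\frac{1}{-15835 + u{\left(-277,h{\left(H,-13 \right)} \right)}} = \frac{1}{-15835 - \left(128 - \frac{76}{-13 + \left(-4\right)^{2}}\right)} = \frac{1}{-15835 - \left(128 - \frac{76}{-13 + 16}\right)} = \frac{1}{-15835 - \left(128 - \frac{76}{3}\right)} = \frac{1}{-15835 + \left(-128 + 76 \cdot \frac{1}{3}\right)} = \frac{1}{-15835 + \left(-128 + \frac{76}{3}\right)} = \frac{1}{-15835 - \frac{308}{3}} = \frac{1}{- \frac{47813}{3}} = - \frac{3}{47813}$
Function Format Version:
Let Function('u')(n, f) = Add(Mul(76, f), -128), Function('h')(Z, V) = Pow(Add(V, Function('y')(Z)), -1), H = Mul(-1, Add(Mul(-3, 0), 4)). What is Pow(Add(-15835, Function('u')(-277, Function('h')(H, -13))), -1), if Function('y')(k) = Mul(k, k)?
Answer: Rational(-3, 47813) ≈ -6.2744e-5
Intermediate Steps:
Function('y')(k) = Pow(k, 2)
H = -4 (H = Mul(-1, Add(0, 4)) = Mul(-1, 4) = -4)
Function('h')(Z, V) = Pow(Add(V, Pow(Z, 2)), -1)
Function('u')(n, f) = Add(-128, Mul(76, f))
Pow(Add(-15835, Function('u')(-277, Function('h')(H, -13))), -1) = Pow(Add(-15835, Add(-128, Mul(76, Pow(Add(-13, Pow(-4, 2)), -1)))), -1) = Pow(Add(-15835, Add(-128, Mul(76, Pow(Add(-13, 16), -1)))), -1) = Pow(Add(-15835, Add(-128, Mul(76, Pow(3, -1)))), -1) = Pow(Add(-15835, Add(-128, Mul(76, Rational(1, 3)))), -1) = Pow(Add(-15835, Add(-128, Rational(76, 3))), -1) = Pow(Add(-15835, Rational(-308, 3)), -1) = Pow(Rational(-47813, 3), -1) = Rational(-3, 47813)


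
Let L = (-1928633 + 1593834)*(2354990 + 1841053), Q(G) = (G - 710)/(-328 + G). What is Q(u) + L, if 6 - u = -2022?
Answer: -1194106350302791/850 ≈ -1.4048e+12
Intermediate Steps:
u = 2028 (u = 6 - 1*(-2022) = 6 + 2022 = 2028)
Q(G) = (-710 + G)/(-328 + G)
L = -1404831000357 (L = -334799*4196043 = -1404831000357)
Q(u) + L = (-710 + 2028)/(-328 + 2028) - 1404831000357 = 1318/1700 - 1404831000357 = (1/1700)*1318 - 1404831000357 = 659/850 - 1404831000357 = -1194106350302791/850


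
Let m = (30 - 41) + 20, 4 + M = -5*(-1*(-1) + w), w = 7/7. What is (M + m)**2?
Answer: 25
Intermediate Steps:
w = 1 (w = 7*(1/7) = 1)
M = -14 (M = -4 - 5*(-1*(-1) + 1) = -4 - 5*(1 + 1) = -4 - 5*2 = -4 - 10 = -14)
m = 9 (m = -11 + 20 = 9)
(M + m)**2 = (-14 + 9)**2 = (-5)**2 = 25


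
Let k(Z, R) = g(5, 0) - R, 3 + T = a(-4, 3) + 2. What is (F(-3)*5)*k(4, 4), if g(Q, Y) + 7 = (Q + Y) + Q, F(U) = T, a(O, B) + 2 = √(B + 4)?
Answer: 15 - 5*√7 ≈ 1.7712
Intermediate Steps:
a(O, B) = -2 + √(4 + B) (a(O, B) = -2 + √(B + 4) = -2 + √(4 + B))
T = -3 + √7 (T = -3 + ((-2 + √(4 + 3)) + 2) = -3 + ((-2 + √7) + 2) = -3 + √7 ≈ -0.35425)
F(U) = -3 + √7
g(Q, Y) = -7 + Y + 2*Q (g(Q, Y) = -7 + ((Q + Y) + Q) = -7 + (Y + 2*Q) = -7 + Y + 2*Q)
k(Z, R) = 3 - R (k(Z, R) = (-7 + 0 + 2*5) - R = (-7 + 0 + 10) - R = 3 - R)
(F(-3)*5)*k(4, 4) = ((-3 + √7)*5)*(3 - 1*4) = (-15 + 5*√7)*(3 - 4) = (-15 + 5*√7)*(-1) = 15 - 5*√7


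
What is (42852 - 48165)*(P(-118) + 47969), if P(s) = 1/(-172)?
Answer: -43835793771/172 ≈ -2.5486e+8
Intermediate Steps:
P(s) = -1/172
(42852 - 48165)*(P(-118) + 47969) = (42852 - 48165)*(-1/172 + 47969) = -5313*8250667/172 = -43835793771/172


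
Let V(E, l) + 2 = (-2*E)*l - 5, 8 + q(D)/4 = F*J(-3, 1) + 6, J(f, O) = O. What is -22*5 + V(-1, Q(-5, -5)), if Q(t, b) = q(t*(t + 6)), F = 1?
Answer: -125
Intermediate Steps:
q(D) = -4 (q(D) = -32 + 4*(1*1 + 6) = -32 + 4*(1 + 6) = -32 + 4*7 = -32 + 28 = -4)
Q(t, b) = -4
V(E, l) = -7 - 2*E*l (V(E, l) = -2 + ((-2*E)*l - 5) = -2 + (-2*E*l - 5) = -2 + (-5 - 2*E*l) = -7 - 2*E*l)
-22*5 + V(-1, Q(-5, -5)) = -22*5 + (-7 - 2*(-1)*(-4)) = -110 + (-7 - 8) = -110 - 15 = -125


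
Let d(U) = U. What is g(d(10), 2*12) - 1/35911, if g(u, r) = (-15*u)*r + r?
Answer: -128417737/35911 ≈ -3576.0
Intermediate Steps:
g(u, r) = r - 15*r*u (g(u, r) = -15*r*u + r = r - 15*r*u)
g(d(10), 2*12) - 1/35911 = (2*12)*(1 - 15*10) - 1/35911 = 24*(1 - 150) - 1*1/35911 = 24*(-149) - 1/35911 = -3576 - 1/35911 = -128417737/35911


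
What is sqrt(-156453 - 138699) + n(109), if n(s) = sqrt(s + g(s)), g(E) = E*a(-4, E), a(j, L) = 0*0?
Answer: sqrt(109) + 4*I*sqrt(18447) ≈ 10.44 + 543.28*I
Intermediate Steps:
a(j, L) = 0
g(E) = 0 (g(E) = E*0 = 0)
n(s) = sqrt(s) (n(s) = sqrt(s + 0) = sqrt(s))
sqrt(-156453 - 138699) + n(109) = sqrt(-156453 - 138699) + sqrt(109) = sqrt(-295152) + sqrt(109) = 4*I*sqrt(18447) + sqrt(109) = sqrt(109) + 4*I*sqrt(18447)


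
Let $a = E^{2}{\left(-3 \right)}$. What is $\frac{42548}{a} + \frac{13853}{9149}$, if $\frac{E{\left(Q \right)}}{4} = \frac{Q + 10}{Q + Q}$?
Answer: $\frac{125220002}{64043} \approx 1955.2$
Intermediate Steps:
$E{\left(Q \right)} = \frac{2 \left(10 + Q\right)}{Q}$ ($E{\left(Q \right)} = 4 \frac{Q + 10}{Q + Q} = 4 \frac{10 + Q}{2 Q} = \frac{2 \left(10 + Q\right)}{Q}$)
$a = \frac{196}{9}$ ($a = \left(2 + \frac{20}{-3}\right)^{2} = \left(2 + 20 \left(- \frac{1}{3}\right)\right)^{2} = \left(2 - \frac{20}{3}\right)^{2} = \left(- \frac{14}{3}\right)^{2} = \frac{196}{9} \approx 21.778$)
$\frac{42548}{a} + \frac{13853}{9149} = \frac{42548}{\frac{196}{9}} + \frac{13853}{9149} = 42548 \cdot \frac{9}{196} + 13853 \cdot \frac{1}{9149} = \frac{95733}{49} + \frac{1979}{1307} = \frac{125220002}{64043}$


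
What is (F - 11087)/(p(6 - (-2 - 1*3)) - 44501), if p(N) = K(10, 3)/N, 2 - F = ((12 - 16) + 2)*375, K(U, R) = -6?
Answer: 113685/489517 ≈ 0.23224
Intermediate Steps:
F = 752 (F = 2 - ((12 - 16) + 2)*375 = 2 - (-4 + 2)*375 = 2 - (-2)*375 = 2 - 1*(-750) = 2 + 750 = 752)
p(N) = -6/N
(F - 11087)/(p(6 - (-2 - 1*3)) - 44501) = (752 - 11087)/(-6/(6 - (-2 - 1*3)) - 44501) = -10335/(-6/(6 - (-2 - 3)) - 44501) = -10335/(-6/(6 - 1*(-5)) - 44501) = -10335/(-6/(6 + 5) - 44501) = -10335/(-6/11 - 44501) = -10335/(-489517/11) = -10335*(-11/489517) = 113685/489517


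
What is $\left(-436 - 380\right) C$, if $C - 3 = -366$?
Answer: $296208$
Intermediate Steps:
$C = -363$ ($C = 3 - 366 = -363$)
$\left(-436 - 380\right) C = \left(-436 - 380\right) \left(-363\right) = \left(-816\right) \left(-363\right) = 296208$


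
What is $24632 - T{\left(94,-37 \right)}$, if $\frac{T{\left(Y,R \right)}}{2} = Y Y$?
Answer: $6960$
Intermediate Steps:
$T{\left(Y,R \right)} = 2 Y^{2}$ ($T{\left(Y,R \right)} = 2 Y Y = 2 Y^{2}$)
$24632 - T{\left(94,-37 \right)} = 24632 - 2 \cdot 94^{2} = 24632 - 2 \cdot 8836 = 24632 - 17672 = 6960$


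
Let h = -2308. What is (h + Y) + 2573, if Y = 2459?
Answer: 2724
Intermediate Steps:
(h + Y) + 2573 = (-2308 + 2459) + 2573 = 151 + 2573 = 2724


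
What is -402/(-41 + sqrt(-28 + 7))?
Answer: 8241/851 + 201*I*sqrt(21)/851 ≈ 9.6839 + 1.0824*I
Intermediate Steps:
-402/(-41 + sqrt(-28 + 7)) = -402/(-41 + sqrt(-21)) = -402/(-41 + I*sqrt(21))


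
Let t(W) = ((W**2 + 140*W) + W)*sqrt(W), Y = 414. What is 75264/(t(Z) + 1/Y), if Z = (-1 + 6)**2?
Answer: 31159296/8590501 ≈ 3.6272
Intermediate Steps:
Z = 25 (Z = 5**2 = 25)
t(W) = sqrt(W)*(W**2 + 141*W) (t(W) = (W**2 + 141*W)*sqrt(W) = sqrt(W)*(W**2 + 141*W))
75264/(t(Z) + 1/Y) = 75264/(25**(3/2)*(141 + 25) + 1/414) = 75264/(125*166 + 1/414) = 75264/(20750 + 1/414) = 75264/(8590501/414) = 75264*(414/8590501) = 31159296/8590501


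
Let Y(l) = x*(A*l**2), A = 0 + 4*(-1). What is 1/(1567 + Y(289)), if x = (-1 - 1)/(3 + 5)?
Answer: 1/85088 ≈ 1.1753e-5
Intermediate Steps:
x = -1/4 (x = -2/8 = -2*1/8 = -1/4 ≈ -0.25000)
A = -4 (A = 0 - 4 = -4)
Y(l) = l**2 (Y(l) = -(-1)*l**2 = l**2)
1/(1567 + Y(289)) = 1/(1567 + 289**2) = 1/(1567 + 83521) = 1/85088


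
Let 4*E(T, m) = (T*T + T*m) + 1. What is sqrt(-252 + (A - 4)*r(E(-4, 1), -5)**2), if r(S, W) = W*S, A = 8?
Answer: sqrt(3217)/2 ≈ 28.359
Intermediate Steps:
E(T, m) = 1/4 + T**2/4 + T*m/4 (E(T, m) = ((T*T + T*m) + 1)/4 = ((T**2 + T*m) + 1)/4 = (1 + T**2 + T*m)/4 = 1/4 + T**2/4 + T*m/4)
r(S, W) = S*W
sqrt(-252 + (A - 4)*r(E(-4, 1), -5)**2) = sqrt(-252 + (8 - 4)*((1/4 + (1/4)*(-4)**2 + (1/4)*(-4)*1)*(-5))**2) = sqrt(-252 + 4*((1/4 + (1/4)*16 - 1)*(-5))**2) = sqrt(-252 + 4*((1/4 + 4 - 1)*(-5))**2) = sqrt(-252 + 4*((13/4)*(-5))**2) = sqrt(-252 + 4*(-65/4)**2) = sqrt(-252 + 4*(4225/16)) = sqrt(-252 + 4225/4) = sqrt(3217/4) = sqrt(3217)/2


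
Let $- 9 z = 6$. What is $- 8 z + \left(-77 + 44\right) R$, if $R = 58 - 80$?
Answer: $\frac{2194}{3} \approx 731.33$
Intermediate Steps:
$z = - \frac{2}{3}$ ($z = \left(- \frac{1}{9}\right) 6 = - \frac{2}{3} \approx -0.66667$)
$R = -22$ ($R = 58 - 80 = -22$)
$- 8 z + \left(-77 + 44\right) R = \left(-8\right) \left(- \frac{2}{3}\right) + \left(-77 + 44\right) \left(-22\right) = \frac{16}{3} - -726 = \frac{16}{3} + 726 = \frac{2194}{3}$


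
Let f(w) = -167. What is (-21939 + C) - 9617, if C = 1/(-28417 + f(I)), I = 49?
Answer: -901996705/28584 ≈ -31556.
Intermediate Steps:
C = -1/28584 (C = 1/(-28417 - 167) = 1/(-28584) = -1/28584 ≈ -3.4985e-5)
(-21939 + C) - 9617 = (-21939 - 1/28584) - 9617 = -627104377/28584 - 9617 = -901996705/28584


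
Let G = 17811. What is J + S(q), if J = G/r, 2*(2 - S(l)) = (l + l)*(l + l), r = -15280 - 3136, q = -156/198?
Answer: -4184563/20055024 ≈ -0.20865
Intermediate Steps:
q = -26/33 (q = -156*1/198 = -26/33 ≈ -0.78788)
r = -18416
S(l) = 2 - 2*l² (S(l) = 2 - (l + l)*(l + l)/2 = 2 - 2*l*2*l/2 = 2 - 2*l²)
J = -17811/18416 (J = 17811/(-18416) = 17811*(-1/18416) = -17811/18416 ≈ -0.96715)
J + S(q) = -17811/18416 + (2 - 2*(-26/33)²) = -17811/18416 + (2 - 2*676/1089) = -17811/18416 + (2 - 1352/1089) = -17811/18416 + 826/1089 = -4184563/20055024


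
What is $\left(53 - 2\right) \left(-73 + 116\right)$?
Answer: $2193$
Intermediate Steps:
$\left(53 - 2\right) \left(-73 + 116\right) = \left(53 - 2\right) 43 = 51 \cdot 43 = 2193$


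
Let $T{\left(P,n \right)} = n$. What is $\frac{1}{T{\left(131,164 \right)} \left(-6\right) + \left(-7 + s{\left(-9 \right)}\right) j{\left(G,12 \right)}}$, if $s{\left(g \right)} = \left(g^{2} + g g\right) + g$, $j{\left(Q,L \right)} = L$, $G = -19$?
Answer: $\frac{1}{768} \approx 0.0013021$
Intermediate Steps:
$s{\left(g \right)} = g + 2 g^{2}$ ($s{\left(g \right)} = \left(g^{2} + g^{2}\right) + g = 2 g^{2} + g = g + 2 g^{2}$)
$\frac{1}{T{\left(131,164 \right)} \left(-6\right) + \left(-7 + s{\left(-9 \right)}\right) j{\left(G,12 \right)}} = \frac{1}{164 \left(-6\right) + \left(-7 - 9 \left(1 + 2 \left(-9\right)\right)\right) 12} = \frac{1}{-984 + \left(-7 - 9 \left(1 - 18\right)\right) 12} = \frac{1}{-984 + \left(-7 - -153\right) 12} = \frac{1}{-984 + \left(-7 + 153\right) 12} = \frac{1}{-984 + 146 \cdot 12} = \frac{1}{-984 + 1752} = \frac{1}{768}$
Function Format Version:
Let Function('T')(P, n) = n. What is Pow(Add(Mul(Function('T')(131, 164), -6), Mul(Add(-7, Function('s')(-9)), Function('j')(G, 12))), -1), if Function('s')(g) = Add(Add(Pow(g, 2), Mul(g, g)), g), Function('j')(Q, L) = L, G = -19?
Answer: Rational(1, 768) ≈ 0.0013021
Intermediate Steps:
Function('s')(g) = Add(g, Mul(2, Pow(g, 2))) (Function('s')(g) = Add(Add(Pow(g, 2), Pow(g, 2)), g) = Add(Mul(2, Pow(g, 2)), g) = Add(g, Mul(2, Pow(g, 2))))
Pow(Add(Mul(Function('T')(131, 164), -6), Mul(Add(-7, Function('s')(-9)), Function('j')(G, 12))), -1) = Pow(Add(Mul(164, -6), Mul(Add(-7, Mul(-9, Add(1, Mul(2, -9)))), 12)), -1) = Pow(Add(-984, Mul(Add(-7, Mul(-9, Add(1, -18))), 12)), -1) = Pow(Add(-984, Mul(Add(-7, Mul(-9, -17)), 12)), -1) = Pow(Add(-984, Mul(Add(-7, 153), 12)), -1) = Pow(Add(-984, Mul(146, 12)), -1) = Pow(Add(-984, 1752), -1) = Pow(768, -1) = Rational(1, 768)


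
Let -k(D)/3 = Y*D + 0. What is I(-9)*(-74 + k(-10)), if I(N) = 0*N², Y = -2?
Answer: 0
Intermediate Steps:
k(D) = 6*D (k(D) = -3*(-2*D + 0) = -(-6)*D = 6*D)
I(N) = 0
I(-9)*(-74 + k(-10)) = 0*(-74 + 6*(-10)) = 0*(-74 - 60) = 0*(-134) = 0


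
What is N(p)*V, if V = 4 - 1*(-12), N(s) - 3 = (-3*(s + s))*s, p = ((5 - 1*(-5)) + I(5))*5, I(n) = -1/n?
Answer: -230448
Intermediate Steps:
p = 49 (p = ((5 - 1*(-5)) - 1/5)*5 = ((5 + 5) - 1*⅕)*5 = (10 - ⅕)*5 = (49/5)*5 = 49)
N(s) = 3 - 6*s² (N(s) = 3 + (-3*(s + s))*s = 3 + (-6*s)*s = 3 - 6*s²)
V = 16 (V = 4 + 12 = 16)
N(p)*V = (3 - 6*49²)*16 = (3 - 6*2401)*16 = (3 - 14406)*16 = -14403*16 = -230448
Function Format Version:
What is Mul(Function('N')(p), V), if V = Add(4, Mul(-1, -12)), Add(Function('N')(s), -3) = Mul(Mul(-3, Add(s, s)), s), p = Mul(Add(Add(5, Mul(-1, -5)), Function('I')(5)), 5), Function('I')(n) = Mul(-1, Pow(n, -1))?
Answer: -230448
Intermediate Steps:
p = 49 (p = Mul(Add(Add(5, Mul(-1, -5)), Mul(-1, Pow(5, -1))), 5) = Mul(Add(Add(5, 5), Mul(-1, Rational(1, 5))), 5) = Mul(Add(10, Rational(-1, 5)), 5) = Mul(Rational(49, 5), 5) = 49)
Function('N')(s) = Add(3, Mul(-6, Pow(s, 2))) (Function('N')(s) = Add(3, Mul(Mul(-3, Add(s, s)), s)) = Add(3, Mul(Mul(-3, Mul(2, s)), s)) = Add(3, Mul(Mul(-6, s), s)) = Add(3, Mul(-6, Pow(s, 2))))
V = 16 (V = Add(4, 12) = 16)
Mul(Function('N')(p), V) = Mul(Add(3, Mul(-6, Pow(49, 2))), 16) = Mul(Add(3, Mul(-6, 2401)), 16) = Mul(Add(3, -14406), 16) = Mul(-14403, 16) = -230448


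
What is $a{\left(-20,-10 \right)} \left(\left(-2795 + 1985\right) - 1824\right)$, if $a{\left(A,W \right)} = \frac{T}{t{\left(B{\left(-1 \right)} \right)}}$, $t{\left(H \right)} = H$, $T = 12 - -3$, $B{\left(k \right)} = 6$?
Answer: $-6585$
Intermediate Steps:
$T = 15$ ($T = 12 + 3 = 15$)
$a{\left(A,W \right)} = \frac{5}{2}$ ($a{\left(A,W \right)} = \frac{15}{6} = 15 \cdot \frac{1}{6} = \frac{5}{2}$)
$a{\left(-20,-10 \right)} \left(\left(-2795 + 1985\right) - 1824\right) = \frac{5 \left(\left(-2795 + 1985\right) - 1824\right)}{2} = \frac{5 \left(-810 - 1824\right)}{2} = \frac{5}{2} \left(-2634\right) = -6585$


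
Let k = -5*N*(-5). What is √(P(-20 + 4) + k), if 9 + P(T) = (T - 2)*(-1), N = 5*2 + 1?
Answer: 2*√71 ≈ 16.852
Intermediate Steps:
N = 11 (N = 10 + 1 = 11)
k = 275 (k = -5*11*(-5) = -55*(-5) = 275)
P(T) = -7 - T (P(T) = -9 + (T - 2)*(-1) = -9 + (-2 + T)*(-1) = -9 + (2 - T) = -7 - T)
√(P(-20 + 4) + k) = √((-7 - (-20 + 4)) + 275) = √((-7 - 1*(-16)) + 275) = √((-7 + 16) + 275) = √(9 + 275) = √284 = 2*√71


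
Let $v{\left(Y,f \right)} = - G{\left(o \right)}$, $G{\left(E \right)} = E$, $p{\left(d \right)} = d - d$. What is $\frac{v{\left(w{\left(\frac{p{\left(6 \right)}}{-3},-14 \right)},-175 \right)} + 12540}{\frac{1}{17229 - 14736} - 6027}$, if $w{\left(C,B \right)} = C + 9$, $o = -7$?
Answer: $- \frac{31279671}{15025310} \approx -2.0818$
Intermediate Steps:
$p{\left(d \right)} = 0$
$w{\left(C,B \right)} = 9 + C$
$v{\left(Y,f \right)} = 7$ ($v{\left(Y,f \right)} = \left(-1\right) \left(-7\right) = 7$)
$\frac{v{\left(w{\left(\frac{p{\left(6 \right)}}{-3},-14 \right)},-175 \right)} + 12540}{\frac{1}{17229 - 14736} - 6027} = \frac{7 + 12540}{\frac{1}{17229 - 14736} - 6027} = \frac{12547}{\frac{1}{2493} - 6027} = \frac{12547}{- \frac{15025310}{2493}} = 12547 \left(- \frac{2493}{15025310}\right) = - \frac{31279671}{15025310}$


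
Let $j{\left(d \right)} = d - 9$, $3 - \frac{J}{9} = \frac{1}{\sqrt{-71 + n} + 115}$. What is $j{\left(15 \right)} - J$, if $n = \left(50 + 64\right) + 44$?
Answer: $- \frac{274863}{13138} - \frac{9 \sqrt{87}}{13138} \approx -20.928$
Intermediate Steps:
$n = 158$ ($n = 114 + 44 = 158$)
$J = 27 - \frac{9}{115 + \sqrt{87}}$ ($J = 27 - \frac{9}{\sqrt{-71 + 158} + 115} = 27 - \frac{9}{\sqrt{87} + 115} = 27 - \frac{9}{115 + \sqrt{87}} \approx 26.928$)
$j{\left(d \right)} = -9 + d$ ($j{\left(d \right)} = d - 9 = -9 + d$)
$j{\left(15 \right)} - J = \left(-9 + 15\right) - \left(\frac{353691}{13138} + \frac{9 \sqrt{87}}{13138}\right) = 6 - \left(\frac{353691}{13138} + \frac{9 \sqrt{87}}{13138}\right) = - \frac{274863}{13138} - \frac{9 \sqrt{87}}{13138}$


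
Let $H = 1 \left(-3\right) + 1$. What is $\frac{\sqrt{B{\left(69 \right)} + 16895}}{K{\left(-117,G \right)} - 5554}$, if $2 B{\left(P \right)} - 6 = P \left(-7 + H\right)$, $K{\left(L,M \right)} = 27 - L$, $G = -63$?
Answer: $- \frac{\sqrt{2654}}{2164} \approx -0.023806$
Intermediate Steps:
$H = -2$ ($H = -3 + 1 = -2$)
$B{\left(P \right)} = 3 - \frac{9 P}{2}$ ($B{\left(P \right)} = 3 + \frac{P \left(-7 - 2\right)}{2} = 3 + \frac{P \left(-9\right)}{2} = 3 + \frac{\left(-9\right) P}{2} = 3 - \frac{9 P}{2}$)
$\frac{\sqrt{B{\left(69 \right)} + 16895}}{K{\left(-117,G \right)} - 5554} = \frac{\sqrt{\left(3 - \frac{621}{2}\right) + 16895}}{\left(27 - -117\right) - 5554} = \frac{\sqrt{\left(3 - \frac{621}{2}\right) + 16895}}{\left(27 + 117\right) - 5554} = \frac{\sqrt{- \frac{615}{2} + 16895}}{144 - 5554} = \frac{\sqrt{\frac{33175}{2}}}{-5410} = \frac{5 \sqrt{2654}}{2} \left(- \frac{1}{5410}\right) = - \frac{\sqrt{2654}}{2164}$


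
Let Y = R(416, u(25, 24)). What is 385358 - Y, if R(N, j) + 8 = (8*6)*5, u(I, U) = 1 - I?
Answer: 385126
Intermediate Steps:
R(N, j) = 232 (R(N, j) = -8 + (8*6)*5 = -8 + 48*5 = -8 + 240 = 232)
Y = 232
385358 - Y = 385358 - 1*232 = 385358 - 232 = 385126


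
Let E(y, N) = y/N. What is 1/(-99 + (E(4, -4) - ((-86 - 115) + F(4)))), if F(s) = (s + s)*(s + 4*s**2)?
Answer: -1/443 ≈ -0.0022573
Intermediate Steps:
F(s) = 2*s*(s + 4*s**2) (F(s) = (2*s)*(s + 4*s**2) = 2*s*(s + 4*s**2))
1/(-99 + (E(4, -4) - ((-86 - 115) + F(4)))) = 1/(-99 + (4/(-4) - ((-86 - 115) + 4**2*(2 + 8*4)))) = 1/(-99 + (4*(-1/4) - (-201 + 16*(2 + 32)))) = 1/(-99 + (-1 - (-201 + 16*34))) = 1/(-99 + (-1 - (-201 + 544))) = 1/(-99 + (-1 - 1*343)) = 1/(-99 + (-1 - 343)) = 1/(-99 - 344) = 1/(-443) = -1/443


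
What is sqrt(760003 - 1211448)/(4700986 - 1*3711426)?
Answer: I*sqrt(451445)/989560 ≈ 0.00067899*I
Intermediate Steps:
sqrt(760003 - 1211448)/(4700986 - 1*3711426) = sqrt(-451445)/(4700986 - 3711426) = (I*sqrt(451445))/989560 = (I*sqrt(451445))*(1/989560) = I*sqrt(451445)/989560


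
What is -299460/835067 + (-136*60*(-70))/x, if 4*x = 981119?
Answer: 1614155185860/819300099973 ≈ 1.9702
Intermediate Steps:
x = 981119/4 (x = (¼)*981119 = 981119/4 ≈ 2.4528e+5)
-299460/835067 + (-136*60*(-70))/x = -299460/835067 + (-136*60*(-70))/(981119/4) = -299460*1/835067 - 8160*(-70)*(4/981119) = -299460/835067 + 571200*(4/981119) = -299460/835067 + 2284800/981119 = 1614155185860/819300099973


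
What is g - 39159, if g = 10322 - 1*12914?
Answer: -41751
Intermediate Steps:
g = -2592 (g = 10322 - 12914 = -2592)
g - 39159 = -2592 - 39159 = -41751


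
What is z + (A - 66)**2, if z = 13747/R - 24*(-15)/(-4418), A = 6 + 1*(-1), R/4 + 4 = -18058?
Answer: 593812719109/159595832 ≈ 3720.7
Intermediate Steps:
R = -72248 (R = -16 + 4*(-18058) = -16 - 72232 = -72248)
A = 5 (A = 6 - 1 = 5)
z = -43371763/159595832 (z = 13747/(-72248) - 24*(-15)/(-4418) = 13747*(-1/72248) + 360*(-1/4418) = -13747/72248 - 180/2209 = -43371763/159595832 ≈ -0.27176)
z + (A - 66)**2 = -43371763/159595832 + (5 - 66)**2 = -43371763/159595832 + (-61)**2 = -43371763/159595832 + 3721 = 593812719109/159595832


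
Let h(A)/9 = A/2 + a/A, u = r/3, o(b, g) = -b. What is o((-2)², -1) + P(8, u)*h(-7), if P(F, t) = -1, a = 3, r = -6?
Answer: 439/14 ≈ 31.357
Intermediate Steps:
u = -2 (u = -6/3 = -6*⅓ = -2)
h(A) = 27/A + 9*A/2 (h(A) = 9*(A/2 + 3/A) = 27/A + 9*A/2)
o((-2)², -1) + P(8, u)*h(-7) = -1*(-2)² - (27/(-7) + (9/2)*(-7)) = -1*4 - (27*(-⅐) - 63/2) = -4 - (-27/7 - 63/2) = -4 - 1*(-495/14) = -4 + 495/14 = 439/14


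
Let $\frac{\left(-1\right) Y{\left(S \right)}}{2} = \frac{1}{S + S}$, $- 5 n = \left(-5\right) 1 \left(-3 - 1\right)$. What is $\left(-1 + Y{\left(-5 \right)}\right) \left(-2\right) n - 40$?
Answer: $- \frac{232}{5} \approx -46.4$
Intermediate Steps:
$n = -4$ ($n = - \frac{\left(-5\right) 1 \left(-3 - 1\right)}{5} = - \frac{\left(-5\right) \left(-3 - 1\right)}{5} = - \frac{\left(-5\right) \left(-4\right)}{5} = \left(- \frac{1}{5}\right) 20 = -4$)
$Y{\left(S \right)} = - \frac{1}{S}$ ($Y{\left(S \right)} = - \frac{2}{S + S} = - \frac{2}{2 S} = - 2 \frac{1}{2 S} = - \frac{1}{S}$)
$\left(-1 + Y{\left(-5 \right)}\right) \left(-2\right) n - 40 = \left(-1 - \frac{1}{-5}\right) \left(-2\right) \left(-4\right) - 40 = \left(-1 - - \frac{1}{5}\right) \left(-2\right) \left(-4\right) - 40 = \left(-1 + \frac{1}{5}\right) \left(-2\right) \left(-4\right) - 40 = \left(- \frac{4}{5}\right) \left(-2\right) \left(-4\right) - 40 = \frac{8}{5} \left(-4\right) - 40 = - \frac{32}{5} - 40 = - \frac{232}{5}$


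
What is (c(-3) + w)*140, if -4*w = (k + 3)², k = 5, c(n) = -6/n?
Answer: -1960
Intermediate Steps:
w = -16 (w = -(5 + 3)²/4 = -¼*8² = -¼*64 = -16)
(c(-3) + w)*140 = (-6/(-3) - 16)*140 = (-6*(-⅓) - 16)*140 = (2 - 16)*140 = -14*140 = -1960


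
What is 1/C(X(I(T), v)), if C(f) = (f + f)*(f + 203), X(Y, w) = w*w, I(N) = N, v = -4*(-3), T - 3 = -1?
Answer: 1/99936 ≈ 1.0006e-5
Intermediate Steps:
T = 2 (T = 3 - 1 = 2)
v = 12
X(Y, w) = w**2
C(f) = 2*f*(203 + f) (C(f) = (2*f)*(203 + f) = 2*f*(203 + f))
1/C(X(I(T), v)) = 1/(2*12**2*(203 + 12**2)) = 1/(2*144*(203 + 144)) = 1/(2*144*347) = 1/99936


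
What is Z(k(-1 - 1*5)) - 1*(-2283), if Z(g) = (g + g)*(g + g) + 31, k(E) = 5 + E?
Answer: 2318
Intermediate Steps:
Z(g) = 31 + 4*g² (Z(g) = (2*g)*(2*g) + 31 = 4*g² + 31 = 31 + 4*g²)
Z(k(-1 - 1*5)) - 1*(-2283) = (31 + 4*(5 + (-1 - 1*5))²) - 1*(-2283) = (31 + 4*(5 + (-1 - 5))²) + 2283 = (31 + 4*(5 - 6)²) + 2283 = (31 + 4*(-1)²) + 2283 = (31 + 4*1) + 2283 = (31 + 4) + 2283 = 35 + 2283 = 2318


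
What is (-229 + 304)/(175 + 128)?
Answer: 25/101 ≈ 0.24752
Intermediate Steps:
(-229 + 304)/(175 + 128) = 75/303 = 75*(1/303) = 25/101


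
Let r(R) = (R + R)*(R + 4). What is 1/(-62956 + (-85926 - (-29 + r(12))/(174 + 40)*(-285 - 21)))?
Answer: -107/15876059 ≈ -6.7397e-6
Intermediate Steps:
r(R) = 2*R*(4 + R) (r(R) = (2*R)*(4 + R) = 2*R*(4 + R))
1/(-62956 + (-85926 - (-29 + r(12))/(174 + 40)*(-285 - 21))) = 1/(-62956 + (-85926 - (-29 + 2*12*(4 + 12))/(174 + 40)*(-285 - 21))) = 1/(-62956 + (-85926 - (-29 + 2*12*16)/214*(-306))) = 1/(-62956 + (-85926 - (-29 + 384)*(1/214)*(-306))) = 1/(-62956 + (-85926 - 355*(1/214)*(-306))) = 1/(-62956 + (-85926 - 355*(-306)/214)) = 1/(-62956 + (-85926 - 1*(-54315/107))) = 1/(-62956 + (-85926 + 54315/107)) = 1/(-62956 - 9139767/107) = 1/(-15876059/107) = -107/15876059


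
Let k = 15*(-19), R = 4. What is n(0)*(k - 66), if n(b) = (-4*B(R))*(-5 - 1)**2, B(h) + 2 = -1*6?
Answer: -404352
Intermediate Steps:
B(h) = -8 (B(h) = -2 - 1*6 = -2 - 6 = -8)
k = -285
n(b) = 1152 (n(b) = (-4*(-8))*(-5 - 1)**2 = 32*(-6)**2 = 32*36 = 1152)
n(0)*(k - 66) = 1152*(-285 - 66) = 1152*(-351) = -404352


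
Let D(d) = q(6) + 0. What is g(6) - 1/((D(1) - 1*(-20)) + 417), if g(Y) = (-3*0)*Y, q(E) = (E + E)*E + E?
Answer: -1/515 ≈ -0.0019417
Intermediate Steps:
q(E) = E + 2*E**2 (q(E) = (2*E)*E + E = 2*E**2 + E = E + 2*E**2)
g(Y) = 0 (g(Y) = 0*Y = 0)
D(d) = 78 (D(d) = 6*(1 + 2*6) + 0 = 6*(1 + 12) + 0 = 6*13 + 0 = 78 + 0 = 78)
g(6) - 1/((D(1) - 1*(-20)) + 417) = 0 - 1/((78 - 1*(-20)) + 417) = 0 - 1/((78 + 20) + 417) = 0 - 1/(98 + 417) = 0 - 1/515 = -1/515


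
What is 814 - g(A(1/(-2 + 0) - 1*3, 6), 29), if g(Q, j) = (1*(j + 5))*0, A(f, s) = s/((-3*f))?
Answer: 814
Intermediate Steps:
A(f, s) = -s/(3*f) (A(f, s) = s*(-1/(3*f)) = -s/(3*f))
g(Q, j) = 0 (g(Q, j) = (1*(5 + j))*0 = (5 + j)*0 = 0)
814 - g(A(1/(-2 + 0) - 1*3, 6), 29) = 814 - 1*0 = 814 + 0 = 814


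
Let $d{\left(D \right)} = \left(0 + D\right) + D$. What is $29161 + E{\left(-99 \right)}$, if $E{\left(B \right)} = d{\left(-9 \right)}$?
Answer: $29143$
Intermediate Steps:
$d{\left(D \right)} = 2 D$ ($d{\left(D \right)} = D + D = 2 D$)
$E{\left(B \right)} = -18$ ($E{\left(B \right)} = 2 \left(-9\right) = -18$)
$29161 + E{\left(-99 \right)} = 29161 - 18 = 29143$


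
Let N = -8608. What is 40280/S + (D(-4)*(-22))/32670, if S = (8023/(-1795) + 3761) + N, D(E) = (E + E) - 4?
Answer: -2979579454/359221005 ≈ -8.2946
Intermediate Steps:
D(E) = -4 + 2*E (D(E) = 2*E - 4 = -4 + 2*E)
S = -8708388/1795 (S = (8023/(-1795) + 3761) - 8608 = (8023*(-1/1795) + 3761) - 8608 = (-8023/1795 + 3761) - 8608 = 6742972/1795 - 8608 = -8708388/1795 ≈ -4851.5)
40280/S + (D(-4)*(-22))/32670 = 40280/(-8708388/1795) + ((-4 + 2*(-4))*(-22))/32670 = 40280*(-1795/8708388) + ((-4 - 8)*(-22))*(1/32670) = -18075650/2177097 - 12*(-22)*(1/32670) = -18075650/2177097 + 264*(1/32670) = -18075650/2177097 + 4/495 = -2979579454/359221005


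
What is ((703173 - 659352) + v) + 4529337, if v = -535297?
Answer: 4037861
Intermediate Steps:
((703173 - 659352) + v) + 4529337 = ((703173 - 659352) - 535297) + 4529337 = (43821 - 535297) + 4529337 = -491476 + 4529337 = 4037861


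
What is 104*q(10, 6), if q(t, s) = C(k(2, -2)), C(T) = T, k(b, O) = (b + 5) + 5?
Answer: 1248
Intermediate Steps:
k(b, O) = 10 + b (k(b, O) = (5 + b) + 5 = 10 + b)
q(t, s) = 12 (q(t, s) = 10 + 2 = 12)
104*q(10, 6) = 104*12 = 1248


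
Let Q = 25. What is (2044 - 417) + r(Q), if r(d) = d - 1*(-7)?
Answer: 1659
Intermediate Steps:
r(d) = 7 + d (r(d) = d + 7 = 7 + d)
(2044 - 417) + r(Q) = (2044 - 417) + (7 + 25) = 1627 + 32 = 1659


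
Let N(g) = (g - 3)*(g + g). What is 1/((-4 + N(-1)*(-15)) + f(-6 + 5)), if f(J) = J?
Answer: -1/125 ≈ -0.0080000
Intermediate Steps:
N(g) = 2*g*(-3 + g) (N(g) = (-3 + g)*(2*g) = 2*g*(-3 + g))
1/((-4 + N(-1)*(-15)) + f(-6 + 5)) = 1/((-4 + (2*(-1)*(-3 - 1))*(-15)) + (-6 + 5)) = 1/((-4 + (2*(-1)*(-4))*(-15)) - 1) = 1/((-4 + 8*(-15)) - 1) = 1/((-4 - 120) - 1) = 1/(-124 - 1) = 1/(-125) = -1/125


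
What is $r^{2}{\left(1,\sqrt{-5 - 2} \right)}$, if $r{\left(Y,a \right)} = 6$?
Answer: $36$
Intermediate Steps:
$r^{2}{\left(1,\sqrt{-5 - 2} \right)} = 6^{2} = 36$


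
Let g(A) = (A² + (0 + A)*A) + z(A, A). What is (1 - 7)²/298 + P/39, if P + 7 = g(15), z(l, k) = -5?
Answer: 21988/1937 ≈ 11.352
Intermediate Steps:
g(A) = -5 + 2*A² (g(A) = (A² + (0 + A)*A) - 5 = (A² + A*A) - 5 = (A² + A²) - 5 = 2*A² - 5 = -5 + 2*A²)
P = 438 (P = -7 + (-5 + 2*15²) = -7 + (-5 + 2*225) = -7 + (-5 + 450) = -7 + 445 = 438)
(1 - 7)²/298 + P/39 = (1 - 7)²/298 + 438/39 = (-6)²*(1/298) + 438*(1/39) = 36*(1/298) + 146/13 = 18/149 + 146/13 = 21988/1937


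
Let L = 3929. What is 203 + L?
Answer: 4132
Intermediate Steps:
203 + L = 203 + 3929 = 4132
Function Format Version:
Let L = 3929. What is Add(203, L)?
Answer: 4132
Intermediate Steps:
Add(203, L) = Add(203, 3929) = 4132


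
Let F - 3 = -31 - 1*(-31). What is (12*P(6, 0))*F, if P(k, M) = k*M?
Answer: 0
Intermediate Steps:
F = 3 (F = 3 + (-31 - 1*(-31)) = 3 + (-31 + 31) = 3 + 0 = 3)
P(k, M) = M*k
(12*P(6, 0))*F = (12*(0*6))*3 = (12*0)*3 = 0*3 = 0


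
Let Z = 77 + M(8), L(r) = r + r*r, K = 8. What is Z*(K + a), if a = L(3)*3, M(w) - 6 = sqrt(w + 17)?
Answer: 3872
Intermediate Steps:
L(r) = r + r**2
M(w) = 6 + sqrt(17 + w) (M(w) = 6 + sqrt(w + 17) = 6 + sqrt(17 + w))
a = 36 (a = (3*(1 + 3))*3 = (3*4)*3 = 12*3 = 36)
Z = 88 (Z = 77 + (6 + sqrt(17 + 8)) = 77 + (6 + sqrt(25)) = 77 + (6 + 5) = 77 + 11 = 88)
Z*(K + a) = 88*(8 + 36) = 88*44 = 3872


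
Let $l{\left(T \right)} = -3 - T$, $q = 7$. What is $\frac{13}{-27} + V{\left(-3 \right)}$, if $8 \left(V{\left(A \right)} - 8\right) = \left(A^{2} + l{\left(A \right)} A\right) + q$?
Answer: $\frac{257}{27} \approx 9.5185$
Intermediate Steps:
$V{\left(A \right)} = \frac{71}{8} + \frac{A^{2}}{8} + \frac{A \left(-3 - A\right)}{8}$ ($V{\left(A \right)} = 8 + \frac{\left(A^{2} + \left(-3 - A\right) A\right) + 7}{8} = 8 + \frac{\left(A^{2} + A \left(-3 - A\right)\right) + 7}{8} = 8 + \frac{7 + A^{2} + A \left(-3 - A\right)}{8} = 8 + \left(\frac{7}{8} + \frac{A^{2}}{8} + \frac{A \left(-3 - A\right)}{8}\right) = \frac{71}{8} + \frac{A^{2}}{8} + \frac{A \left(-3 - A\right)}{8}$)
$\frac{13}{-27} + V{\left(-3 \right)} = \frac{13}{-27} + \left(\frac{71}{8} - - \frac{9}{8}\right) = 13 \left(- \frac{1}{27}\right) + \left(\frac{71}{8} + \frac{9}{8}\right) = - \frac{13}{27} + 10 = \frac{257}{27}$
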